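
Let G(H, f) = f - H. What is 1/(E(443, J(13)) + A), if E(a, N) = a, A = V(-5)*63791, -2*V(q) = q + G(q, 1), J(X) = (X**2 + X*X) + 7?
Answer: -2/62905 ≈ -3.1794e-5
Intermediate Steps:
J(X) = 7 + 2*X**2 (J(X) = (X**2 + X**2) + 7 = 2*X**2 + 7 = 7 + 2*X**2)
V(q) = -1/2 (V(q) = -(q + (1 - q))/2 = -1/2*1 = -1/2)
A = -63791/2 (A = -1/2*63791 = -63791/2 ≈ -31896.)
1/(E(443, J(13)) + A) = 1/(443 - 63791/2) = 1/(-62905/2) = -2/62905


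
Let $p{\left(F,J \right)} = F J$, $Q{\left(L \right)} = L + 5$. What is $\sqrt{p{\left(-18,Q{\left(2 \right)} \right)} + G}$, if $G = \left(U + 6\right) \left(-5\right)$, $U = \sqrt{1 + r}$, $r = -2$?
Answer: $\sqrt{-156 - 5 i} \approx 0.2001 - 12.492 i$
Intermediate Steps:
$Q{\left(L \right)} = 5 + L$
$U = i$ ($U = \sqrt{1 - 2} = \sqrt{-1} = i \approx 1.0 i$)
$G = -30 - 5 i$ ($G = \left(i + 6\right) \left(-5\right) = \left(6 + i\right) \left(-5\right) = -30 - 5 i \approx -30.0 - 5.0 i$)
$\sqrt{p{\left(-18,Q{\left(2 \right)} \right)} + G} = \sqrt{- 18 \left(5 + 2\right) - \left(30 + 5 i\right)} = \sqrt{\left(-18\right) 7 - \left(30 + 5 i\right)} = \sqrt{-126 - \left(30 + 5 i\right)} = \sqrt{-156 - 5 i}$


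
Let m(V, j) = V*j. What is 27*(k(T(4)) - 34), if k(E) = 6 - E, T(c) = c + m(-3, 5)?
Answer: -459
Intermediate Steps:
T(c) = -15 + c (T(c) = c - 3*5 = c - 15 = -15 + c)
27*(k(T(4)) - 34) = 27*((6 - (-15 + 4)) - 34) = 27*((6 - 1*(-11)) - 34) = 27*((6 + 11) - 34) = 27*(17 - 34) = 27*(-17) = -459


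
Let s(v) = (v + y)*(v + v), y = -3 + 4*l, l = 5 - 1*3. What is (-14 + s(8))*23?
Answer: 4462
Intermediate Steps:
l = 2 (l = 5 - 3 = 2)
y = 5 (y = -3 + 4*2 = -3 + 8 = 5)
s(v) = 2*v*(5 + v) (s(v) = (v + 5)*(v + v) = (5 + v)*(2*v) = 2*v*(5 + v))
(-14 + s(8))*23 = (-14 + 2*8*(5 + 8))*23 = (-14 + 2*8*13)*23 = (-14 + 208)*23 = 194*23 = 4462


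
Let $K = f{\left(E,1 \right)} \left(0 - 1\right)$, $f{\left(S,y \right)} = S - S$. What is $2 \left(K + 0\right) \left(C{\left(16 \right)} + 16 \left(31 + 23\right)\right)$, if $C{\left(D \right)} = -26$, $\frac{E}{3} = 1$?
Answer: $0$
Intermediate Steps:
$E = 3$ ($E = 3 \cdot 1 = 3$)
$f{\left(S,y \right)} = 0$
$K = 0$ ($K = 0 \left(0 - 1\right) = 0 \left(-1\right) = 0$)
$2 \left(K + 0\right) \left(C{\left(16 \right)} + 16 \left(31 + 23\right)\right) = 2 \left(0 + 0\right) \left(-26 + 16 \left(31 + 23\right)\right) = 2 \cdot 0 \left(-26 + 16 \cdot 54\right) = 0 \left(-26 + 864\right) = 0 \cdot 838 = 0$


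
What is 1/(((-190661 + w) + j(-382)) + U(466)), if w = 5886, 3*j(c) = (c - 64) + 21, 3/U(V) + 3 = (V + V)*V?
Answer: -1302927/240932917741 ≈ -5.4078e-6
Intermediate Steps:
U(V) = 3/(-3 + 2*V**2) (U(V) = 3/(-3 + (V + V)*V) = 3/(-3 + (2*V)*V) = 3/(-3 + 2*V**2))
j(c) = -43/3 + c/3 (j(c) = ((c - 64) + 21)/3 = ((-64 + c) + 21)/3 = (-43 + c)/3 = -43/3 + c/3)
1/(((-190661 + w) + j(-382)) + U(466)) = 1/(((-190661 + 5886) + (-43/3 + (1/3)*(-382))) + 3/(-3 + 2*466**2)) = 1/((-184775 + (-43/3 - 382/3)) + 3/(-3 + 2*217156)) = 1/((-184775 - 425/3) + 3/(-3 + 434312)) = 1/(-554750/3 + 3/434309) = 1/(-240932917741/1302927) = -1302927/240932917741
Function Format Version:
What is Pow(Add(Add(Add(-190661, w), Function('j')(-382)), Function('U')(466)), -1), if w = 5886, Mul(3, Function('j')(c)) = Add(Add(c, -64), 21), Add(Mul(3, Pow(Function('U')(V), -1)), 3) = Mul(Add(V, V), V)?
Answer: Rational(-1302927, 240932917741) ≈ -5.4078e-6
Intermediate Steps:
Function('U')(V) = Mul(3, Pow(Add(-3, Mul(2, Pow(V, 2))), -1)) (Function('U')(V) = Mul(3, Pow(Add(-3, Mul(Add(V, V), V)), -1)) = Mul(3, Pow(Add(-3, Mul(Mul(2, V), V)), -1)) = Mul(3, Pow(Add(-3, Mul(2, Pow(V, 2))), -1)))
Function('j')(c) = Add(Rational(-43, 3), Mul(Rational(1, 3), c)) (Function('j')(c) = Mul(Rational(1, 3), Add(Add(c, -64), 21)) = Mul(Rational(1, 3), Add(Add(-64, c), 21)) = Mul(Rational(1, 3), Add(-43, c)) = Add(Rational(-43, 3), Mul(Rational(1, 3), c)))
Pow(Add(Add(Add(-190661, w), Function('j')(-382)), Function('U')(466)), -1) = Pow(Add(Add(Add(-190661, 5886), Add(Rational(-43, 3), Mul(Rational(1, 3), -382))), Mul(3, Pow(Add(-3, Mul(2, Pow(466, 2))), -1))), -1) = Pow(Add(Add(-184775, Add(Rational(-43, 3), Rational(-382, 3))), Mul(3, Pow(Add(-3, Mul(2, 217156)), -1))), -1) = Pow(Add(Add(-184775, Rational(-425, 3)), Mul(3, Pow(Add(-3, 434312), -1))), -1) = Pow(Add(Rational(-554750, 3), Mul(3, Pow(434309, -1))), -1) = Pow(Add(Rational(-554750, 3), Mul(3, Rational(1, 434309))), -1) = Pow(Add(Rational(-554750, 3), Rational(3, 434309)), -1) = Pow(Rational(-240932917741, 1302927), -1) = Rational(-1302927, 240932917741)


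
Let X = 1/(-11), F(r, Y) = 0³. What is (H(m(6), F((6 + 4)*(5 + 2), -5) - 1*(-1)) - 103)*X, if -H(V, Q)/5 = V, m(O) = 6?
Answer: 133/11 ≈ 12.091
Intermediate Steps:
F(r, Y) = 0
X = -1/11 ≈ -0.090909
H(V, Q) = -5*V
(H(m(6), F((6 + 4)*(5 + 2), -5) - 1*(-1)) - 103)*X = (-5*6 - 103)*(-1/11) = (-30 - 103)*(-1/11) = -133*(-1/11) = 133/11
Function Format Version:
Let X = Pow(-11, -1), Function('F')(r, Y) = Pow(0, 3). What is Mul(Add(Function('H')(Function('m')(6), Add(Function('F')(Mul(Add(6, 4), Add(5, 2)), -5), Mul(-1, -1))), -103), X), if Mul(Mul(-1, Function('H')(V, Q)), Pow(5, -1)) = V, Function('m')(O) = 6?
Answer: Rational(133, 11) ≈ 12.091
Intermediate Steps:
Function('F')(r, Y) = 0
X = Rational(-1, 11) ≈ -0.090909
Function('H')(V, Q) = Mul(-5, V)
Mul(Add(Function('H')(Function('m')(6), Add(Function('F')(Mul(Add(6, 4), Add(5, 2)), -5), Mul(-1, -1))), -103), X) = Mul(Add(Mul(-5, 6), -103), Rational(-1, 11)) = Mul(Add(-30, -103), Rational(-1, 11)) = Mul(-133, Rational(-1, 11)) = Rational(133, 11)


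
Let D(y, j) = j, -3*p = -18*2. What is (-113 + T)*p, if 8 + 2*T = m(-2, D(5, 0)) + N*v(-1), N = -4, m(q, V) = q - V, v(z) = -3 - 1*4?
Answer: -1248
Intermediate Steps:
p = 12 (p = -(-6)*2 = -⅓*(-36) = 12)
v(z) = -7 (v(z) = -3 - 4 = -7)
T = 9 (T = -4 + ((-2 - 1*0) - 4*(-7))/2 = -4 + ((-2 + 0) + 28)/2 = -4 + (-2 + 28)/2 = -4 + (½)*26 = -4 + 13 = 9)
(-113 + T)*p = (-113 + 9)*12 = -104*12 = -1248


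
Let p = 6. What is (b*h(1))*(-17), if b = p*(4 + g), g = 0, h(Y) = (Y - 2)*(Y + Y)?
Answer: 816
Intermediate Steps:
h(Y) = 2*Y*(-2 + Y) (h(Y) = (-2 + Y)*(2*Y) = 2*Y*(-2 + Y))
b = 24 (b = 6*(4 + 0) = 6*4 = 24)
(b*h(1))*(-17) = (24*(2*1*(-2 + 1)))*(-17) = (24*(2*1*(-1)))*(-17) = (24*(-2))*(-17) = -48*(-17) = 816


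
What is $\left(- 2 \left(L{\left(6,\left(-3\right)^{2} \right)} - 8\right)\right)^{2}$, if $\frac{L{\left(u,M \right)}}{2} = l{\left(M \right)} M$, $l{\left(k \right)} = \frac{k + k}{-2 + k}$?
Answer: $\frac{287296}{49} \approx 5863.2$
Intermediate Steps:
$l{\left(k \right)} = \frac{2 k}{-2 + k}$
$L{\left(u,M \right)} = \frac{4 M^{2}}{-2 + M}$ ($L{\left(u,M \right)} = 2 \frac{2 M}{-2 + M} M = 2 \frac{2 M^{2}}{-2 + M} = \frac{4 M^{2}}{-2 + M}$)
$\left(- 2 \left(L{\left(6,\left(-3\right)^{2} \right)} - 8\right)\right)^{2} = \left(- 2 \left(\frac{4 \left(\left(-3\right)^{2}\right)^{2}}{-2 + \left(-3\right)^{2}} - 8\right)\right)^{2} = \left(- 2 \left(\frac{4 \cdot 9^{2}}{-2 + 9} - 8\right)\right)^{2} = \left(- 2 \left(4 \cdot 81 \cdot \frac{1}{7} - 8\right)\right)^{2} = \left(- 2 \left(\frac{324}{7} - 8\right)\right)^{2} = \left(\left(-2\right) \frac{268}{7}\right)^{2} = \left(- \frac{536}{7}\right)^{2} = \frac{287296}{49}$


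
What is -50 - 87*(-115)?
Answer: 9955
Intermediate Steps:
-50 - 87*(-115) = -50 + 10005 = 9955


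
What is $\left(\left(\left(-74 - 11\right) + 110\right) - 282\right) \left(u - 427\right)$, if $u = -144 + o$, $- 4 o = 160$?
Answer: $157027$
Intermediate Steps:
$o = -40$ ($o = \left(- \frac{1}{4}\right) 160 = -40$)
$u = -184$ ($u = -144 - 40 = -184$)
$\left(\left(\left(-74 - 11\right) + 110\right) - 282\right) \left(u - 427\right) = \left(\left(\left(-74 - 11\right) + 110\right) - 282\right) \left(-184 - 427\right) = \left(\left(-85 + 110\right) - 282\right) \left(-611\right) = \left(25 - 282\right) \left(-611\right) = \left(-257\right) \left(-611\right) = 157027$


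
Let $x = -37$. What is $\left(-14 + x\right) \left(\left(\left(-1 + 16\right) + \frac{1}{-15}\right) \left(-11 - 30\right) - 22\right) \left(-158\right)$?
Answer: $- \frac{25554604}{5} \approx -5.1109 \cdot 10^{6}$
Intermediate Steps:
$\left(-14 + x\right) \left(\left(\left(-1 + 16\right) + \frac{1}{-15}\right) \left(-11 - 30\right) - 22\right) \left(-158\right) = \left(-14 - 37\right) \left(\left(\left(-1 + 16\right) + \frac{1}{-15}\right) \left(-11 - 30\right) - 22\right) \left(-158\right) = - 51 \left(\left(15 - \frac{1}{15}\right) \left(-41\right) - 22\right) \left(-158\right) = - 51 \left(\frac{224}{15} \left(-41\right) - 22\right) \left(-158\right) = - 51 \left(- \frac{9184}{15} - 22\right) \left(-158\right) = \left(-51\right) \left(- \frac{9514}{15}\right) \left(-158\right) = \frac{161738}{5} \left(-158\right) = - \frac{25554604}{5}$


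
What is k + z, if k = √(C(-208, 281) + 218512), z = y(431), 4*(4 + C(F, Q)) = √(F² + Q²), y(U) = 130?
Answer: 130 + √(874032 + 5*√4889)/2 ≈ 597.54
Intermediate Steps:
C(F, Q) = -4 + √(F² + Q²)/4
z = 130
k = √(218508 + 5*√4889/4) (k = √((-4 + √((-208)² + 281²)/4) + 218512) = √((-4 + √(43264 + 78961)/4) + 218512) = √((-4 + √122225/4) + 218512) = √((-4 + (5*√4889)/4) + 218512) = √((-4 + 5*√4889/4) + 218512) = √(218508 + 5*√4889/4) ≈ 467.54)
k + z = √(874032 + 5*√4889)/2 + 130 = 130 + √(874032 + 5*√4889)/2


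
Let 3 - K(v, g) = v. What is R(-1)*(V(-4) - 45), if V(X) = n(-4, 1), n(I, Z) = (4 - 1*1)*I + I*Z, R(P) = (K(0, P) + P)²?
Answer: -244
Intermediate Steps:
K(v, g) = 3 - v
R(P) = (3 + P)² (R(P) = ((3 - 1*0) + P)² = ((3 + 0) + P)² = (3 + P)²)
n(I, Z) = 3*I + I*Z (n(I, Z) = (4 - 1)*I + I*Z = 3*I + I*Z)
V(X) = -16 (V(X) = -4*(3 + 1) = -4*4 = -16)
R(-1)*(V(-4) - 45) = (3 - 1)²*(-16 - 45) = 2²*(-61) = 4*(-61) = -244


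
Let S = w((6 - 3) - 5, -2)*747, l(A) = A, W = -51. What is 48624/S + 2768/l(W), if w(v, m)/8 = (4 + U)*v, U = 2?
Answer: -1395685/25398 ≈ -54.953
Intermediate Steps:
w(v, m) = 48*v (w(v, m) = 8*((4 + 2)*v) = 8*(6*v) = 48*v)
S = -71712 (S = (48*((6 - 3) - 5))*747 = (48*(3 - 5))*747 = (48*(-2))*747 = -96*747 = -71712)
48624/S + 2768/l(W) = 48624/(-71712) + 2768/(-51) = 48624*(-1/71712) + 2768*(-1/51) = -1013/1494 - 2768/51 = -1395685/25398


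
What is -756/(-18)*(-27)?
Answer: -1134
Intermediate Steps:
-756/(-18)*(-27) = -756*(-1)/18*(-27) = -18*(-7/3)*(-27) = 42*(-27) = -1134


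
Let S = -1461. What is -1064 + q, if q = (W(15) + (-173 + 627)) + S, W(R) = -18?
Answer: -2089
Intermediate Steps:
q = -1025 (q = (-18 + (-173 + 627)) - 1461 = (-18 + 454) - 1461 = 436 - 1461 = -1025)
-1064 + q = -1064 - 1025 = -2089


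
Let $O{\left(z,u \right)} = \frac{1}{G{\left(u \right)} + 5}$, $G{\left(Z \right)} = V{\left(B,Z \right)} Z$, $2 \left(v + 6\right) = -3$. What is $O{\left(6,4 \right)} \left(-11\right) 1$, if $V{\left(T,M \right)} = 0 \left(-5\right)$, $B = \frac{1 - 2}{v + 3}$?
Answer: $- \frac{11}{5} \approx -2.2$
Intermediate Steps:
$v = - \frac{15}{2}$ ($v = -6 + \frac{1}{2} \left(-3\right) = -6 - \frac{3}{2} = - \frac{15}{2} \approx -7.5$)
$B = \frac{2}{9}$ ($B = \frac{1 - 2}{- \frac{15}{2} + 3} = - \frac{1}{- \frac{9}{2}} = \left(-1\right) \left(- \frac{2}{9}\right) = \frac{2}{9} \approx 0.22222$)
$V{\left(T,M \right)} = 0$
$G{\left(Z \right)} = 0$ ($G{\left(Z \right)} = 0 Z = 0$)
$O{\left(z,u \right)} = \frac{1}{5}$ ($O{\left(z,u \right)} = \frac{1}{0 + 5} = \frac{1}{5}$)
$O{\left(6,4 \right)} \left(-11\right) 1 = \frac{1}{5} \left(-11\right) 1 = \left(- \frac{11}{5}\right) 1 = - \frac{11}{5}$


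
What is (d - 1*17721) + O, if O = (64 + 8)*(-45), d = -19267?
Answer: -40228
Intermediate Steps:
O = -3240 (O = 72*(-45) = -3240)
(d - 1*17721) + O = (-19267 - 1*17721) - 3240 = (-19267 - 17721) - 3240 = -36988 - 3240 = -40228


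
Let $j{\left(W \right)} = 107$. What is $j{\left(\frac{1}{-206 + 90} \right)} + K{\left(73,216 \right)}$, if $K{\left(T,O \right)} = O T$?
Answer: $15875$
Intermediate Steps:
$j{\left(\frac{1}{-206 + 90} \right)} + K{\left(73,216 \right)} = 107 + 216 \cdot 73 = 107 + 15768 = 15875$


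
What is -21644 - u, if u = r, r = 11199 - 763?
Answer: -32080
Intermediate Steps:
r = 10436
u = 10436
-21644 - u = -21644 - 1*10436 = -21644 - 10436 = -32080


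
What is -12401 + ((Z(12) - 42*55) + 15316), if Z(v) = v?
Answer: 617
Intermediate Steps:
-12401 + ((Z(12) - 42*55) + 15316) = -12401 + ((12 - 42*55) + 15316) = -12401 + ((12 - 2310) + 15316) = -12401 + (-2298 + 15316) = -12401 + 13018 = 617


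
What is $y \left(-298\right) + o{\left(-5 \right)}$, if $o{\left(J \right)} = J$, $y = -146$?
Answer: $43503$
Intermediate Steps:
$y \left(-298\right) + o{\left(-5 \right)} = \left(-146\right) \left(-298\right) - 5 = 43508 - 5 = 43503$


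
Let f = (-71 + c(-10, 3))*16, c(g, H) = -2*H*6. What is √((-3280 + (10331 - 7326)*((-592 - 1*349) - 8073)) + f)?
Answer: I*√27092062 ≈ 5205.0*I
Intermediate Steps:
c(g, H) = -12*H
f = -1712 (f = (-71 - 12*3)*16 = (-71 - 36)*16 = -107*16 = -1712)
√((-3280 + (10331 - 7326)*((-592 - 1*349) - 8073)) + f) = √((-3280 + (10331 - 7326)*((-592 - 1*349) - 8073)) - 1712) = √((-3280 + 3005*((-592 - 349) - 8073)) - 1712) = √((-3280 + 3005*(-941 - 8073)) - 1712) = √((-3280 + 3005*(-9014)) - 1712) = √((-3280 - 27087070) - 1712) = √(-27090350 - 1712) = √(-27092062) = I*√27092062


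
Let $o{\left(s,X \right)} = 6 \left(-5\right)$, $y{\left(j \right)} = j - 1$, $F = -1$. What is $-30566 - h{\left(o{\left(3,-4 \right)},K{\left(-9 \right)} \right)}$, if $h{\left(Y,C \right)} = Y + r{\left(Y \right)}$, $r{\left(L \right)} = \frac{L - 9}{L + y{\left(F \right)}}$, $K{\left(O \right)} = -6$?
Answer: $- \frac{977191}{32} \approx -30537.0$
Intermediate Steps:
$y{\left(j \right)} = -1 + j$ ($y{\left(j \right)} = j - 1 = -1 + j$)
$o{\left(s,X \right)} = -30$
$r{\left(L \right)} = \frac{-9 + L}{-2 + L}$ ($r{\left(L \right)} = \frac{L - 9}{L - 2} = \frac{-9 + L}{L - 2} = \frac{-9 + L}{-2 + L}$)
$h{\left(Y,C \right)} = Y + \frac{-9 + Y}{-2 + Y}$
$-30566 - h{\left(o{\left(3,-4 \right)},K{\left(-9 \right)} \right)} = -30566 - \frac{-9 + \left(-30\right)^{2} - -30}{-2 - 30} = -30566 - \frac{-9 + 900 + 30}{-32} = -30566 - \left(- \frac{1}{32}\right) 921 = -30566 - - \frac{921}{32} = -30566 + \frac{921}{32} = - \frac{977191}{32}$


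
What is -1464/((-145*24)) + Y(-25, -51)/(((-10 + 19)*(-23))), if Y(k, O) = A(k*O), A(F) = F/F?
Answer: 12482/30015 ≈ 0.41586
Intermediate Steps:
A(F) = 1
Y(k, O) = 1
-1464/((-145*24)) + Y(-25, -51)/(((-10 + 19)*(-23))) = -1464/((-145*24)) + 1/((-10 + 19)*(-23)) = -1464/(-3480) + 1/(9*(-23)) = -1464*(-1/3480) + 1/(-207) = 61/145 + 1*(-1/207) = 61/145 - 1/207 = 12482/30015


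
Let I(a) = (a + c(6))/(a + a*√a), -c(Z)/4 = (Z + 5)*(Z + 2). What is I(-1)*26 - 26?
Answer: 4563 - 4589*I ≈ 4563.0 - 4589.0*I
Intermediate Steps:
c(Z) = -4*(2 + Z)*(5 + Z) (c(Z) = -4*(Z + 5)*(Z + 2) = -4*(5 + Z)*(2 + Z) = -4*(2 + Z)*(5 + Z))
I(a) = (-352 + a)/(a + a^(3/2)) (I(a) = (a + (-40 - 28*6 - 4*6²))/(a + a*√a) = (a + (-40 - 168 - 4*36))/(a + a^(3/2)) = (a + (-40 - 168 - 144))/(a + a^(3/2)) = (a - 352)/(a + a^(3/2)) = (-352 + a)/(a + a^(3/2)))
I(-1)*26 - 26 = ((-352 - 1)/(-1 + (-1)^(3/2)))*26 - 26 = (-353/(-1 - I))*26 - 26 = (((-1 + I)/2)*(-353))*26 - 26 = -353*(-1 + I)/2*26 - 26 = -4589*(-1 + I) - 26 = -26 - 4589*(-1 + I)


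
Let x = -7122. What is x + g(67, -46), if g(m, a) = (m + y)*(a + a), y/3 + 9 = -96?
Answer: 15694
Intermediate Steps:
y = -315 (y = -27 + 3*(-96) = -27 - 288 = -315)
g(m, a) = 2*a*(-315 + m) (g(m, a) = (m - 315)*(a + a) = (-315 + m)*(2*a) = 2*a*(-315 + m))
x + g(67, -46) = -7122 + 2*(-46)*(-315 + 67) = -7122 + 2*(-46)*(-248) = -7122 + 22816 = 15694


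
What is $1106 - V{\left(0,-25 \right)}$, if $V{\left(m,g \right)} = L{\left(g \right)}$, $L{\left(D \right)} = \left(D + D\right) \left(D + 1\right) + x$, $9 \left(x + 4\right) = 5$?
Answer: $- \frac{815}{9} \approx -90.556$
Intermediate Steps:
$x = - \frac{31}{9}$ ($x = -4 + \frac{1}{9} \cdot 5 = -4 + \frac{5}{9} = - \frac{31}{9} \approx -3.4444$)
$L{\left(D \right)} = - \frac{31}{9} + 2 D \left(1 + D\right)$ ($L{\left(D \right)} = \left(D + D\right) \left(D + 1\right) - \frac{31}{9} = 2 D \left(1 + D\right) - \frac{31}{9} = - \frac{31}{9} + 2 D \left(1 + D\right)$)
$V{\left(m,g \right)} = - \frac{31}{9} + 2 g + 2 g^{2}$
$1106 - V{\left(0,-25 \right)} = 1106 - \left(- \frac{31}{9} + 2 \left(-25\right) + 2 \left(-25\right)^{2}\right) = 1106 - \left(- \frac{31}{9} - 50 + 2 \cdot 625\right) = 1106 - \left(- \frac{31}{9} - 50 + 1250\right) = 1106 - \frac{10769}{9} = - \frac{815}{9}$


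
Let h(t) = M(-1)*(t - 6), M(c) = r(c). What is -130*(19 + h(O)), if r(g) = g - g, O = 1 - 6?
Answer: -2470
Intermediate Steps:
O = -5
r(g) = 0
M(c) = 0
h(t) = 0 (h(t) = 0*(t - 6) = 0*(-6 + t) = 0)
-130*(19 + h(O)) = -130*(19 + 0) = -130*19 = -2470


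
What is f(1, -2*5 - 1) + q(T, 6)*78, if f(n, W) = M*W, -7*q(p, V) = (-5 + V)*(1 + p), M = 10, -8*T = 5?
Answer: -3197/28 ≈ -114.18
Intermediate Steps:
T = -5/8 (T = -⅛*5 = -5/8 ≈ -0.62500)
q(p, V) = -(1 + p)*(-5 + V)/7 (q(p, V) = -(-5 + V)*(1 + p)/7 = -(1 + p)*(-5 + V)/7)
f(n, W) = 10*W
f(1, -2*5 - 1) + q(T, 6)*78 = 10*(-2*5 - 1) + (5/7 - ⅐*6 + (5/7)*(-5/8) - ⅐*6*(-5/8))*78 = 10*(-10 - 1) + (5/7 - 6/7 - 25/56 + 15/28)*78 = 10*(-11) - 3/56*78 = -110 - 117/28 = -3197/28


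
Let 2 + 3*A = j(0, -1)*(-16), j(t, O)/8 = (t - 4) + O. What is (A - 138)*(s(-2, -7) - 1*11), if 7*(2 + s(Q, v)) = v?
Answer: -3136/3 ≈ -1045.3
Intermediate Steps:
s(Q, v) = -2 + v/7
j(t, O) = -32 + 8*O + 8*t (j(t, O) = 8*((t - 4) + O) = 8*((-4 + t) + O) = 8*(-4 + O + t) = -32 + 8*O + 8*t)
A = 638/3 (A = -⅔ + ((-32 + 8*(-1) + 8*0)*(-16))/3 = -⅔ + ((-32 - 8 + 0)*(-16))/3 = -⅔ + (-40*(-16))/3 = -⅔ + (⅓)*640 = -⅔ + 640/3 = 638/3 ≈ 212.67)
(A - 138)*(s(-2, -7) - 1*11) = (638/3 - 138)*((-2 + (⅐)*(-7)) - 1*11) = 224*((-2 - 1) - 11)/3 = 224*(-3 - 11)/3 = (224/3)*(-14) = -3136/3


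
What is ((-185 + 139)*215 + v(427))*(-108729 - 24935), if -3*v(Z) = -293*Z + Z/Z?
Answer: -12756892160/3 ≈ -4.2523e+9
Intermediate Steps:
v(Z) = -⅓ + 293*Z/3 (v(Z) = -(-293*Z + Z/Z)/3 = -(-293*Z + 1)/3 = -(1 - 293*Z)/3 = -⅓ + 293*Z/3)
((-185 + 139)*215 + v(427))*(-108729 - 24935) = ((-185 + 139)*215 + (-⅓ + (293/3)*427))*(-108729 - 24935) = (-46*215 + (-⅓ + 125111/3))*(-133664) = (-9890 + 125110/3)*(-133664) = (95440/3)*(-133664) = -12756892160/3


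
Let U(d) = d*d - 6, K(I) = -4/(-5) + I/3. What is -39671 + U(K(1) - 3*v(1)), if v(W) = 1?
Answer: -8926541/225 ≈ -39674.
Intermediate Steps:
K(I) = ⅘ + I/3 (K(I) = -4*(-⅕) + I*(⅓) = ⅘ + I/3)
U(d) = -6 + d² (U(d) = d² - 6 = -6 + d²)
-39671 + U(K(1) - 3*v(1)) = -39671 + (-6 + ((⅘ + (⅓)*1) - 3*1)²) = -39671 + (-6 + ((⅘ + ⅓) - 3)²) = -39671 + (-6 + (17/15 - 3)²) = -39671 + (-6 + (-28/15)²) = -39671 + (-6 + 784/225) = -39671 - 566/225 = -8926541/225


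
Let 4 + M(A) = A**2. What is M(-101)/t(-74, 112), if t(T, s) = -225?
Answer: -1133/25 ≈ -45.320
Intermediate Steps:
M(A) = -4 + A**2
M(-101)/t(-74, 112) = (-4 + (-101)**2)/(-225) = (-4 + 10201)*(-1/225) = 10197*(-1/225) = -1133/25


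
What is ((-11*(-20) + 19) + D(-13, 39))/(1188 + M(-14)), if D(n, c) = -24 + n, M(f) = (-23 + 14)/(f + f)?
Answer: 5656/33273 ≈ 0.16999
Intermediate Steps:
M(f) = -9/(2*f) (M(f) = -9*1/(2*f) = -9/(2*f))
((-11*(-20) + 19) + D(-13, 39))/(1188 + M(-14)) = ((-11*(-20) + 19) + (-24 - 13))/(1188 - 9/2/(-14)) = ((220 + 19) - 37)/(1188 - 9/2*(-1/14)) = (239 - 37)/(1188 + 9/28) = 202/(33273/28) = 202*(28/33273) = 5656/33273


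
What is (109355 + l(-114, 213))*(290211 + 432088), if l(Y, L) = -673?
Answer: 78500899918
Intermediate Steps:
(109355 + l(-114, 213))*(290211 + 432088) = (109355 - 673)*(290211 + 432088) = 108682*722299 = 78500899918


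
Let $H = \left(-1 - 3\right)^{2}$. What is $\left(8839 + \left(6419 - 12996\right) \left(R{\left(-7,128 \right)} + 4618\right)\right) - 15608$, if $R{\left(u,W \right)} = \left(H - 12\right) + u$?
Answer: $-30359624$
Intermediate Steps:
$H = 16$ ($H = \left(-4\right)^{2} = 16$)
$R{\left(u,W \right)} = 4 + u$ ($R{\left(u,W \right)} = \left(16 - 12\right) + u = 4 + u$)
$\left(8839 + \left(6419 - 12996\right) \left(R{\left(-7,128 \right)} + 4618\right)\right) - 15608 = \left(8839 + \left(6419 - 12996\right) \left(\left(4 - 7\right) + 4618\right)\right) - 15608 = \left(8839 - 6577 \left(-3 + 4618\right)\right) - 15608 = \left(8839 - 30352855\right) - 15608 = -30344016 - 15608 = -30359624$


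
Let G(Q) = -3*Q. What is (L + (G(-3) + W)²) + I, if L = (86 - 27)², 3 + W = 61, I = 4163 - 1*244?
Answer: 11889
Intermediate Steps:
I = 3919 (I = 4163 - 244 = 3919)
W = 58 (W = -3 + 61 = 58)
L = 3481 (L = 59² = 3481)
(L + (G(-3) + W)²) + I = (3481 + (-3*(-3) + 58)²) + 3919 = (3481 + (9 + 58)²) + 3919 = (3481 + 67²) + 3919 = (3481 + 4489) + 3919 = 7970 + 3919 = 11889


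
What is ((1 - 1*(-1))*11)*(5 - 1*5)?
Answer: 0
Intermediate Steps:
((1 - 1*(-1))*11)*(5 - 1*5) = ((1 + 1)*11)*(5 - 5) = (2*11)*0 = 22*0 = 0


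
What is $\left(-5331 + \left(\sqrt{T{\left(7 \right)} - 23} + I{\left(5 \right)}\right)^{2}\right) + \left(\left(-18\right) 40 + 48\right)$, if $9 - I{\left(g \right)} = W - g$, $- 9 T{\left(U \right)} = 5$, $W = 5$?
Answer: $- \frac{53510}{9} + 12 i \sqrt{53} \approx -5945.6 + 87.361 i$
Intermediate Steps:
$T{\left(U \right)} = - \frac{5}{9}$ ($T{\left(U \right)} = \left(- \frac{1}{9}\right) 5 = - \frac{5}{9}$)
$I{\left(g \right)} = 4 + g$ ($I{\left(g \right)} = 9 - \left(5 - g\right) = 9 + \left(-5 + g\right) = 4 + g$)
$\left(-5331 + \left(\sqrt{T{\left(7 \right)} - 23} + I{\left(5 \right)}\right)^{2}\right) + \left(\left(-18\right) 40 + 48\right) = \left(-5331 + \left(\sqrt{- \frac{5}{9} - 23} + \left(4 + 5\right)\right)^{2}\right) + \left(\left(-18\right) 40 + 48\right) = \left(-5331 + \left(\sqrt{- \frac{212}{9}} + 9\right)^{2}\right) + \left(-720 + 48\right) = \left(-5331 + \left(\frac{2 i \sqrt{53}}{3} + 9\right)^{2}\right) - 672 = \left(-5331 + \left(9 + \frac{2 i \sqrt{53}}{3}\right)^{2}\right) - 672 = -6003 + \left(9 + \frac{2 i \sqrt{53}}{3}\right)^{2}$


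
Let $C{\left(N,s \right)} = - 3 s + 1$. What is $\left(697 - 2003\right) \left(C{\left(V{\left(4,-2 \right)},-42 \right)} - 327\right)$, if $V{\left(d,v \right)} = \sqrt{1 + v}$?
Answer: $261200$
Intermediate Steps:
$C{\left(N,s \right)} = 1 - 3 s$
$\left(697 - 2003\right) \left(C{\left(V{\left(4,-2 \right)},-42 \right)} - 327\right) = \left(697 - 2003\right) \left(\left(1 - -126\right) - 327\right) = - 1306 \left(\left(1 + 126\right) - 327\right) = - 1306 \left(127 - 327\right) = \left(-1306\right) \left(-200\right) = 261200$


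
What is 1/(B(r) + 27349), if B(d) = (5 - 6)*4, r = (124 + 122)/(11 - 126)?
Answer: 1/27345 ≈ 3.6570e-5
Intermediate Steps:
r = -246/115 (r = 246/(-115) = 246*(-1/115) = -246/115 ≈ -2.1391)
B(d) = -4 (B(d) = -1*4 = -4)
1/(B(r) + 27349) = 1/(-4 + 27349) = 1/27345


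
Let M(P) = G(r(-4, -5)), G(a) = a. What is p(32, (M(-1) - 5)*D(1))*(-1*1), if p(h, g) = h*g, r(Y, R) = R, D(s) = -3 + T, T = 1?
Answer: -640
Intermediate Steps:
D(s) = -2 (D(s) = -3 + 1 = -2)
M(P) = -5
p(h, g) = g*h
p(32, (M(-1) - 5)*D(1))*(-1*1) = (((-5 - 5)*(-2))*32)*(-1*1) = (-10*(-2)*32)*(-1) = (20*32)*(-1) = 640*(-1) = -640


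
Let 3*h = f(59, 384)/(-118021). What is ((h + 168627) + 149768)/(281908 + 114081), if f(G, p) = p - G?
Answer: 112731888560/140205053307 ≈ 0.80405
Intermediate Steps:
h = -325/354063 (h = ((384 - 1*59)/(-118021))/3 = ((384 - 59)*(-1/118021))/3 = (325*(-1/118021))/3 = (1/3)*(-325/118021) = -325/354063 ≈ -0.00091792)
((h + 168627) + 149768)/(281908 + 114081) = ((-325/354063 + 168627) + 149768)/(281908 + 114081) = (59704581176/354063 + 149768)/395989 = (112731888560/354063)*(1/395989) = 112731888560/140205053307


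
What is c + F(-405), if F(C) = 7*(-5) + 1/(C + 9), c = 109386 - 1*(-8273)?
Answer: 46579103/396 ≈ 1.1762e+5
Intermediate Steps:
c = 117659 (c = 109386 + 8273 = 117659)
F(C) = -35 + 1/(9 + C)
c + F(-405) = 117659 + (-314 - 35*(-405))/(9 - 405) = 117659 + (-314 + 14175)/(-396) = 117659 - 1/396*13861 = 117659 - 13861/396 = 46579103/396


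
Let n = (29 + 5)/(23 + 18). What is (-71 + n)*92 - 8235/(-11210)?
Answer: -593354001/91922 ≈ -6455.0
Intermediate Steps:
n = 34/41 ≈ 0.82927
(-71 + n)*92 - 8235/(-11210) = (-71 + 34/41)*92 - 8235/(-11210) = -2877/41*92 - 8235*(-1)/11210 = -264684/41 - 1*(-1647/2242) = -264684/41 + 1647/2242 = -593354001/91922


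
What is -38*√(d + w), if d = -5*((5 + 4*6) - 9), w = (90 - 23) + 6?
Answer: -114*I*√3 ≈ -197.45*I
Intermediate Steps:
w = 73 (w = 67 + 6 = 73)
d = -100 (d = -5*((5 + 24) - 9) = -5*(29 - 9) = -5*20 = -100)
-38*√(d + w) = -38*√(-100 + 73) = -114*I*√3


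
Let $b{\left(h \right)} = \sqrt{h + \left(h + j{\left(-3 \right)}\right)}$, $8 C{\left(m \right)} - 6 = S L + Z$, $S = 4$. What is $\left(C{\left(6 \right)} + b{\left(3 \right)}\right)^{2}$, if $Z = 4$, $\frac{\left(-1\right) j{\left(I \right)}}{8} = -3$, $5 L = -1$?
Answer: $\frac{12529}{400} + \frac{23 \sqrt{30}}{10} \approx 43.92$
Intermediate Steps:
$L = - \frac{1}{5}$ ($L = \frac{1}{5} \left(-1\right) = - \frac{1}{5} \approx -0.2$)
$j{\left(I \right)} = 24$ ($j{\left(I \right)} = \left(-8\right) \left(-3\right) = 24$)
$C{\left(m \right)} = \frac{23}{20}$ ($C{\left(m \right)} = \frac{3}{4} + \frac{4 \left(- \frac{1}{5}\right) + 4}{8} = \frac{3}{4} + \frac{- \frac{4}{5} + 4}{8} = \frac{3}{4} + \frac{1}{8} \cdot \frac{16}{5} = \frac{3}{4} + \frac{2}{5} = \frac{23}{20}$)
$b{\left(h \right)} = \sqrt{24 + 2 h}$ ($b{\left(h \right)} = \sqrt{h + \left(h + 24\right)} = \sqrt{h + \left(24 + h\right)} = \sqrt{24 + 2 h}$)
$\left(C{\left(6 \right)} + b{\left(3 \right)}\right)^{2} = \left(\frac{23}{20} + \sqrt{24 + 2 \cdot 3}\right)^{2} = \left(\frac{23}{20} + \sqrt{24 + 6}\right)^{2} = \left(\frac{23}{20} + \sqrt{30}\right)^{2}$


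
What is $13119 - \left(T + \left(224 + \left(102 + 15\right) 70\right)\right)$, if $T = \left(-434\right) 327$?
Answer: $146623$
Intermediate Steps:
$T = -141918$
$13119 - \left(T + \left(224 + \left(102 + 15\right) 70\right)\right) = 13119 - \left(-141918 + \left(224 + \left(102 + 15\right) 70\right)\right) = 13119 - \left(-141918 + \left(224 + 117 \cdot 70\right)\right) = 13119 - \left(-141918 + \left(224 + 8190\right)\right) = 13119 - \left(-141918 + 8414\right) = 13119 - -133504 = 13119 + 133504 = 146623$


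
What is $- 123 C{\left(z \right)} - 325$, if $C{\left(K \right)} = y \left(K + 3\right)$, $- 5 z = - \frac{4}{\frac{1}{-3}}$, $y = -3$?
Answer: $- \frac{518}{5} \approx -103.6$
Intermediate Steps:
$z = - \frac{12}{5}$ ($z = - \frac{\left(-4\right) \frac{1}{\frac{1}{-3}}}{5} = - \frac{\left(-4\right) \frac{1}{- \frac{1}{3}}}{5} = - \frac{\left(-4\right) \left(-3\right)}{5} = \left(- \frac{1}{5}\right) 12 = - \frac{12}{5} \approx -2.4$)
$C{\left(K \right)} = -9 - 3 K$ ($C{\left(K \right)} = - 3 \left(K + 3\right) = - 3 \left(3 + K\right) = -9 - 3 K$)
$- 123 C{\left(z \right)} - 325 = - 123 \left(-9 - - \frac{36}{5}\right) - 325 = - 123 \left(-9 + \frac{36}{5}\right) - 325 = \left(-123\right) \left(- \frac{9}{5}\right) - 325 = \frac{1107}{5} - 325 = - \frac{518}{5}$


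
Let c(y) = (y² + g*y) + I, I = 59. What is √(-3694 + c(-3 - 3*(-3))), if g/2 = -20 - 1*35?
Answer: I*√4259 ≈ 65.261*I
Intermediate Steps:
g = -110 (g = 2*(-20 - 1*35) = 2*(-20 - 35) = 2*(-55) = -110)
c(y) = 59 + y² - 110*y (c(y) = (y² - 110*y) + 59 = 59 + y² - 110*y)
√(-3694 + c(-3 - 3*(-3))) = √(-3694 + (59 + (-3 - 3*(-3))² - 110*(-3 - 3*(-3)))) = √(-3694 + (59 + (-3 + 9)² - 110*(-3 + 9))) = √(-3694 + (59 + 6² - 110*6)) = √(-3694 + (59 + 36 - 660)) = √(-3694 - 565) = √(-4259) = I*√4259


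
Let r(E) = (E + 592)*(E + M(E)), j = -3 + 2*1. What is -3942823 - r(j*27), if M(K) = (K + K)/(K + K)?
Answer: -3928133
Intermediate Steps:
j = -1 (j = -3 + 2 = -1)
M(K) = 1 (M(K) = (2*K)/((2*K)) = (2*K)*(1/(2*K)) = 1)
r(E) = (1 + E)*(592 + E) (r(E) = (E + 592)*(E + 1) = (592 + E)*(1 + E) = (1 + E)*(592 + E))
-3942823 - r(j*27) = -3942823 - (592 + (-1*27)**2 + 593*(-1*27)) = -3942823 - (592 + (-27)**2 + 593*(-27)) = -3942823 - (592 + 729 - 16011) = -3942823 - 1*(-14690) = -3942823 + 14690 = -3928133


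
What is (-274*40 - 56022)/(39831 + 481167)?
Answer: -33491/260499 ≈ -0.12856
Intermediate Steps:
(-274*40 - 56022)/(39831 + 481167) = (-10960 - 56022)/520998 = -66982*1/520998 = -33491/260499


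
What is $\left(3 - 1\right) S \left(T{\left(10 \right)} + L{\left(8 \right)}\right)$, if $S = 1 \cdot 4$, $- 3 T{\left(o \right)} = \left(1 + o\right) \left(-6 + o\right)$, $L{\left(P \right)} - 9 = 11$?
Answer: $\frac{128}{3} \approx 42.667$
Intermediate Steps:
$L{\left(P \right)} = 20$ ($L{\left(P \right)} = 9 + 11 = 20$)
$T{\left(o \right)} = - \frac{\left(1 + o\right) \left(-6 + o\right)}{3}$
$S = 4$
$\left(3 - 1\right) S \left(T{\left(10 \right)} + L{\left(8 \right)}\right) = \left(3 - 1\right) 4 \left(\left(2 - \frac{10^{2}}{3} + \frac{5}{3} \cdot 10\right) + 20\right) = 2 \cdot 4 \left(\left(2 - \frac{100}{3} + \frac{50}{3}\right) + 20\right) = 8 \left(\left(2 - \frac{100}{3} + \frac{50}{3}\right) + 20\right) = 8 \left(- \frac{44}{3} + 20\right) = 8 \cdot \frac{16}{3} = \frac{128}{3}$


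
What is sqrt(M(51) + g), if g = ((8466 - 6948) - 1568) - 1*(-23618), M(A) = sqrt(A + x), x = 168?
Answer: sqrt(23568 + sqrt(219)) ≈ 153.57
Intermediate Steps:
M(A) = sqrt(168 + A) (M(A) = sqrt(A + 168) = sqrt(168 + A))
g = 23568 (g = (1518 - 1568) + 23618 = -50 + 23618 = 23568)
sqrt(M(51) + g) = sqrt(sqrt(168 + 51) + 23568) = sqrt(sqrt(219) + 23568) = sqrt(23568 + sqrt(219))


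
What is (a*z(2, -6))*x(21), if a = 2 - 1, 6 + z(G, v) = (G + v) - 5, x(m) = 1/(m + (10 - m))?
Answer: -3/2 ≈ -1.5000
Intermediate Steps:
x(m) = ⅒ (x(m) = 1/10 = ⅒)
z(G, v) = -11 + G + v (z(G, v) = -6 + ((G + v) - 5) = -6 + (-5 + G + v) = -11 + G + v)
a = 1
(a*z(2, -6))*x(21) = (1*(-11 + 2 - 6))*(⅒) = (1*(-15))*(⅒) = -15*⅒ = -3/2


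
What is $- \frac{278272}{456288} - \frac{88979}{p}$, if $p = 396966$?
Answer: $- \frac{1573589299}{1886779398} \approx -0.83401$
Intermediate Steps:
$- \frac{278272}{456288} - \frac{88979}{p} = - \frac{278272}{456288} - \frac{88979}{396966} = \left(-278272\right) \frac{1}{456288} - \frac{88979}{396966} = - \frac{8696}{14259} - \frac{88979}{396966} = - \frac{1573589299}{1886779398}$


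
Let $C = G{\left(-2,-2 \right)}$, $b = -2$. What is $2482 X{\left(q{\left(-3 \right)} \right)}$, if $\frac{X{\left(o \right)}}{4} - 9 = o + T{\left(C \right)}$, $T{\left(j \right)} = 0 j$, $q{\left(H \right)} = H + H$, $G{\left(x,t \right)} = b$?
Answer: $29784$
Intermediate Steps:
$G{\left(x,t \right)} = -2$
$q{\left(H \right)} = 2 H$
$C = -2$
$T{\left(j \right)} = 0$
$X{\left(o \right)} = 36 + 4 o$ ($X{\left(o \right)} = 36 + 4 \left(o + 0\right) = 36 + 4 o$)
$2482 X{\left(q{\left(-3 \right)} \right)} = 2482 \left(36 + 4 \cdot 2 \left(-3\right)\right) = 2482 \left(36 + 4 \left(-6\right)\right) = 2482 \left(36 - 24\right) = 2482 \cdot 12 = 29784$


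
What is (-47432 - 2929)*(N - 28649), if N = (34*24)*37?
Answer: -77707023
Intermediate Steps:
N = 30192 (N = 816*37 = 30192)
(-47432 - 2929)*(N - 28649) = (-47432 - 2929)*(30192 - 28649) = -50361*1543 = -77707023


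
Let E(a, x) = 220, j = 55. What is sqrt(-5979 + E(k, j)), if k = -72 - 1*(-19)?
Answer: I*sqrt(5759) ≈ 75.888*I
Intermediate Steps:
k = -53 (k = -72 + 19 = -53)
sqrt(-5979 + E(k, j)) = sqrt(-5979 + 220) = sqrt(-5759) = I*sqrt(5759)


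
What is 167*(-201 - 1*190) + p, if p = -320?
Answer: -65617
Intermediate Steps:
167*(-201 - 1*190) + p = 167*(-201 - 1*190) - 320 = 167*(-201 - 190) - 320 = 167*(-391) - 320 = -65297 - 320 = -65617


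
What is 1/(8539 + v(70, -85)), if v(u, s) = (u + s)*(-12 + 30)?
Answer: 1/8269 ≈ 0.00012093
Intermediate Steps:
v(u, s) = 18*s + 18*u (v(u, s) = (s + u)*18 = 18*s + 18*u)
1/(8539 + v(70, -85)) = 1/(8539 + (18*(-85) + 18*70)) = 1/(8539 + (-1530 + 1260)) = 1/(8539 - 270) = 1/8269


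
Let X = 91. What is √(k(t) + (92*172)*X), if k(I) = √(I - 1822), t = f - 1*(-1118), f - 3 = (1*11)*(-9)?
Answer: 2*√(359996 + 5*I*√2) ≈ 1200.0 + 0.011785*I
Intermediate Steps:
f = -96 (f = 3 + (1*11)*(-9) = 3 + 11*(-9) = 3 - 99 = -96)
t = 1022 (t = -96 - 1*(-1118) = -96 + 1118 = 1022)
k(I) = √(-1822 + I)
√(k(t) + (92*172)*X) = √(√(-1822 + 1022) + (92*172)*91) = √(√(-800) + 15824*91) = √(20*I*√2 + 1439984) = √(1439984 + 20*I*√2)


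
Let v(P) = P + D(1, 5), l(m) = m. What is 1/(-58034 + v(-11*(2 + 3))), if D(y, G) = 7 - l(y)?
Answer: -1/58083 ≈ -1.7217e-5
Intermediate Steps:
D(y, G) = 7 - y
v(P) = 6 + P (v(P) = P + (7 - 1*1) = P + (7 - 1) = P + 6 = 6 + P)
1/(-58034 + v(-11*(2 + 3))) = 1/(-58034 + (6 - 11*(2 + 3))) = 1/(-58034 + (6 - 11*5)) = 1/(-58034 + (6 - 55)) = 1/(-58034 - 49) = 1/(-58083) = -1/58083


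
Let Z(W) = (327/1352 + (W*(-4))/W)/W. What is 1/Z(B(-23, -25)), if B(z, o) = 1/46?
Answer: -676/116863 ≈ -0.0057845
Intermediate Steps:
B(z, o) = 1/46
Z(W) = -5081/(1352*W) (Z(W) = (327*(1/1352) + (-4*W)/W)/W = (327/1352 - 4)/W = -5081/(1352*W))
1/Z(B(-23, -25)) = 1/(-5081/(1352*1/46)) = 1/(-5081/1352*46) = 1/(-116863/676) = -676/116863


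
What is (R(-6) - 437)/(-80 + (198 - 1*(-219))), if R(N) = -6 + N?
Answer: -449/337 ≈ -1.3323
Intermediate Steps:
(R(-6) - 437)/(-80 + (198 - 1*(-219))) = ((-6 - 6) - 437)/(-80 + (198 - 1*(-219))) = (-12 - 437)/(-80 + (198 + 219)) = -449/(-80 + 417) = -449/337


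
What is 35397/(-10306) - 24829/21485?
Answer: -1016392219/221424410 ≈ -4.5902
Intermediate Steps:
35397/(-10306) - 24829/21485 = 35397*(-1/10306) - 24829*1/21485 = -35397/10306 - 24829/21485 = -1016392219/221424410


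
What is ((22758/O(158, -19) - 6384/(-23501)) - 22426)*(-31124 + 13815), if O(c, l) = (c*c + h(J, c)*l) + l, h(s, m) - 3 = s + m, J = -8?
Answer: 33504705648006657/86319173 ≈ 3.8815e+8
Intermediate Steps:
h(s, m) = 3 + m + s (h(s, m) = 3 + (s + m) = 3 + (m + s) = 3 + m + s)
O(c, l) = l + c² + l*(-5 + c) (O(c, l) = (c*c + (3 + c - 8)*l) + l = (c² + (-5 + c)*l) + l = (c² + l*(-5 + c)) + l = l + c² + l*(-5 + c))
((22758/O(158, -19) - 6384/(-23501)) - 22426)*(-31124 + 13815) = ((22758/(-19 + 158² - 19*(-5 + 158)) - 6384/(-23501)) - 22426)*(-31124 + 13815) = ((22758/(-19 + 24964 - 19*153) - 6384*(-1/23501)) - 22426)*(-17309) = ((22758/(-19 + 24964 - 2907) + 6384/23501) - 22426)*(-17309) = ((22758/22038 + 6384/23501) - 22426)*(-17309) = ((22758*(1/22038) + 6384/23501) - 22426)*(-17309) = ((3793/3673 + 6384/23501) - 22426)*(-17309) = (112587725/86319173 - 22426)*(-17309) = -1935681185973/86319173*(-17309) = 33504705648006657/86319173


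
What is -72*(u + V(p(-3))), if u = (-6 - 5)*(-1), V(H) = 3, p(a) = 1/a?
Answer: -1008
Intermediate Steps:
p(a) = 1/a
u = 11 (u = -11*(-1) = 11)
-72*(u + V(p(-3))) = -72*(11 + 3) = -72*14 = -1008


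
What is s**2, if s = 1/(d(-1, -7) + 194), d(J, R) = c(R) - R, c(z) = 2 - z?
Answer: 1/44100 ≈ 2.2676e-5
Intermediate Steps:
d(J, R) = 2 - 2*R (d(J, R) = (2 - R) - R = 2 - 2*R)
s = 1/210 (s = 1/((2 - 2*(-7)) + 194) = 1/((2 + 14) + 194) = 1/(16 + 194) = 1/210 ≈ 0.0047619)
s**2 = (1/210)**2 = 1/44100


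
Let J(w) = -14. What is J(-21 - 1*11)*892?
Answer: -12488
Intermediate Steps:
J(-21 - 1*11)*892 = -14*892 = -12488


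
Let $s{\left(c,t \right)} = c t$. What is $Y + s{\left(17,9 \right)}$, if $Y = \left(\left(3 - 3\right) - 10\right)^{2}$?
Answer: $253$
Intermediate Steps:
$Y = 100$ ($Y = \left(\left(3 - 3\right) - 10\right)^{2} = \left(0 - 10\right)^{2} = \left(-10\right)^{2} = 100$)
$Y + s{\left(17,9 \right)} = 100 + 17 \cdot 9 = 100 + 153 = 253$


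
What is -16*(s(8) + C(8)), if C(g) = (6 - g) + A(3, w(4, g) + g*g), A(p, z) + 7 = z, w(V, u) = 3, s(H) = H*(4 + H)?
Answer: -2464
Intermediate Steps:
A(p, z) = -7 + z
C(g) = 2 + g**2 - g (C(g) = (6 - g) + (-7 + (3 + g*g)) = (6 - g) + (-7 + (3 + g**2)) = (6 - g) + (-4 + g**2) = 2 + g**2 - g)
-16*(s(8) + C(8)) = -16*(8*(4 + 8) + (2 + 8**2 - 1*8)) = -16*(8*12 + (2 + 64 - 8)) = -16*(96 + 58) = -16*154 = -2464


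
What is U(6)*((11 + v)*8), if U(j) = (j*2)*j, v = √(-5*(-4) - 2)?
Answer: 6336 + 1728*√2 ≈ 8779.8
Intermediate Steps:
v = 3*√2 (v = √(20 - 2) = √18 = 3*√2 ≈ 4.2426)
U(j) = 2*j² (U(j) = (2*j)*j = 2*j²)
U(6)*((11 + v)*8) = (2*6²)*((11 + 3*√2)*8) = (2*36)*(88 + 24*√2) = 72*(88 + 24*√2) = 6336 + 1728*√2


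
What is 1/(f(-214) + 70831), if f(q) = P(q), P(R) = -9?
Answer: 1/70822 ≈ 1.4120e-5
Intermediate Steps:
f(q) = -9
1/(f(-214) + 70831) = 1/(-9 + 70831) = 1/70822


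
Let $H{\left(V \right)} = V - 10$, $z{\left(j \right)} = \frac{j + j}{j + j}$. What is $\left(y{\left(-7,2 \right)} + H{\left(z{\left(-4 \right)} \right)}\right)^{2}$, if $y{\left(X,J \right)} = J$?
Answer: $49$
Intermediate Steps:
$z{\left(j \right)} = 1$ ($z{\left(j \right)} = \frac{2 j}{2 j} = 2 j \frac{1}{2 j} = 1$)
$H{\left(V \right)} = -10 + V$ ($H{\left(V \right)} = V - 10 = -10 + V$)
$\left(y{\left(-7,2 \right)} + H{\left(z{\left(-4 \right)} \right)}\right)^{2} = \left(2 + \left(-10 + 1\right)\right)^{2} = \left(2 - 9\right)^{2} = \left(-7\right)^{2} = 49$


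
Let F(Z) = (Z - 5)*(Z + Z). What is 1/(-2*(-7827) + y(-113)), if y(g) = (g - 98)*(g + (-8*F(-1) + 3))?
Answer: 1/59120 ≈ 1.6915e-5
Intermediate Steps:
F(Z) = 2*Z*(-5 + Z) (F(Z) = (-5 + Z)*(2*Z) = 2*Z*(-5 + Z))
y(g) = (-98 + g)*(-93 + g) (y(g) = (g - 98)*(g + (-16*(-1)*(-5 - 1) + 3)) = (-98 + g)*(g + (-16*(-1)*(-6) + 3)) = (-98 + g)*(g + (-8*12 + 3)) = (-98 + g)*(g + (-96 + 3)) = (-98 + g)*(g - 93) = (-98 + g)*(-93 + g))
1/(-2*(-7827) + y(-113)) = 1/(-2*(-7827) + (9114 + (-113)² - 191*(-113))) = 1/(15654 + (9114 + 12769 + 21583)) = 1/(15654 + 43466) = 1/59120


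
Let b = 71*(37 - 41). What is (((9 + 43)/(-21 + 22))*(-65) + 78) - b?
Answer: -3018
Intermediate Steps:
b = -284 (b = 71*(-4) = -284)
(((9 + 43)/(-21 + 22))*(-65) + 78) - b = (((9 + 43)/(-21 + 22))*(-65) + 78) - 1*(-284) = ((52/1)*(-65) + 78) + 284 = ((52*1)*(-65) + 78) + 284 = (52*(-65) + 78) + 284 = (-3380 + 78) + 284 = -3302 + 284 = -3018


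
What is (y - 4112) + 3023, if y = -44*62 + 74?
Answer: -3743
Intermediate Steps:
y = -2654 (y = -2728 + 74 = -2654)
(y - 4112) + 3023 = (-2654 - 4112) + 3023 = -6766 + 3023 = -3743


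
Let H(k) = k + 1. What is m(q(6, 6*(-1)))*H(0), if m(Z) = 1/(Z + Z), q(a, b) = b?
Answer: -1/12 ≈ -0.083333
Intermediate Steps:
H(k) = 1 + k
m(Z) = 1/(2*Z)
m(q(6, 6*(-1)))*H(0) = (1/(2*((6*(-1)))))*(1 + 0) = ((½)/(-6))*1 = ((½)*(-⅙))*1 = -1/12*1 = -1/12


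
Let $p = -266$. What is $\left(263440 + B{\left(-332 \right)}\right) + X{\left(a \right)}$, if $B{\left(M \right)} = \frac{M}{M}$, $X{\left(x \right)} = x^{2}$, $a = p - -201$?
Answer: $267666$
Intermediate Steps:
$a = -65$ ($a = -266 - -201 = -266 + 201 = -65$)
$B{\left(M \right)} = 1$
$\left(263440 + B{\left(-332 \right)}\right) + X{\left(a \right)} = \left(263440 + 1\right) + \left(-65\right)^{2} = 263441 + 4225 = 267666$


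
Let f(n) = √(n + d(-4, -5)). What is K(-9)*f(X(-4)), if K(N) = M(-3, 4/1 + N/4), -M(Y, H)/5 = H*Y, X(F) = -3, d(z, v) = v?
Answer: 105*I*√2/2 ≈ 74.246*I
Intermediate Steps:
M(Y, H) = -5*H*Y
K(N) = 60 + 15*N/4 (K(N) = -5*(4/1 + N/4)*(-3) = -5*(4*1 + N*(¼))*(-3) = -5*(4 + N/4)*(-3) = 60 + 15*N/4)
f(n) = √(-5 + n) (f(n) = √(n - 5) = √(-5 + n))
K(-9)*f(X(-4)) = (60 + (15/4)*(-9))*√(-5 - 3) = (60 - 135/4)*√(-8) = 105*(2*I*√2)/4 = 105*I*√2/2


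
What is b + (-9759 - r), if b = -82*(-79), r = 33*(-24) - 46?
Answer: -2443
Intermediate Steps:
r = -838 (r = -792 - 46 = -838)
b = 6478 (b = -1*(-6478) = 6478)
b + (-9759 - r) = 6478 + (-9759 - 1*(-838)) = 6478 + (-9759 + 838) = 6478 - 8921 = -2443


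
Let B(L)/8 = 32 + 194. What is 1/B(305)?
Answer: 1/1808 ≈ 0.00055310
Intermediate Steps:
B(L) = 1808 (B(L) = 8*(32 + 194) = 8*226 = 1808)
1/B(305) = 1/1808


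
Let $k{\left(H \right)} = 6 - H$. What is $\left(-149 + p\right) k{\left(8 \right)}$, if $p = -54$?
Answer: $406$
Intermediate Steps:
$\left(-149 + p\right) k{\left(8 \right)} = \left(-149 - 54\right) \left(6 - 8\right) = - 203 \left(6 - 8\right) = \left(-203\right) \left(-2\right) = 406$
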